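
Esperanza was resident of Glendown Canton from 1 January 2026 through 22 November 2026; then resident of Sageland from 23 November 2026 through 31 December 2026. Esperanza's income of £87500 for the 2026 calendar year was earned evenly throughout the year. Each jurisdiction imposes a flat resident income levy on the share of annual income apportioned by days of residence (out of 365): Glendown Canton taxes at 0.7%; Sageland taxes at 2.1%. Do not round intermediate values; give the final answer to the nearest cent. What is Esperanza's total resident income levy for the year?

Glendown Canton, 1 January – 22 November 2026: 326 days → £87500 × 0.7% × 326/365 = £547.0548
Sageland, 23 November – 31 December 2026: 39 days → £87500 × 2.1% × 39/365 = £196.3356
Total = £743.3904

£743.39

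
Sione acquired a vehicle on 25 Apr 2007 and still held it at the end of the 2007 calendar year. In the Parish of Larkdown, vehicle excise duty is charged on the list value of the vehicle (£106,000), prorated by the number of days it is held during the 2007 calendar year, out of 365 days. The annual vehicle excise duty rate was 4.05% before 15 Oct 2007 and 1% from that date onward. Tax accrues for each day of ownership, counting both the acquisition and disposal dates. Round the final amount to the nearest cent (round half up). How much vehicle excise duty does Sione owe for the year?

£2,261.28

25 Apr – 14 Oct 2007: 173 days at 4.05% → £106,000 × 4.05% × 173/365 = £2,034.7644
15 Oct – 31 Dec 2007: 78 days at 1% → £106,000 × 1% × 78/365 = £226.5205
Total = £2,261.2849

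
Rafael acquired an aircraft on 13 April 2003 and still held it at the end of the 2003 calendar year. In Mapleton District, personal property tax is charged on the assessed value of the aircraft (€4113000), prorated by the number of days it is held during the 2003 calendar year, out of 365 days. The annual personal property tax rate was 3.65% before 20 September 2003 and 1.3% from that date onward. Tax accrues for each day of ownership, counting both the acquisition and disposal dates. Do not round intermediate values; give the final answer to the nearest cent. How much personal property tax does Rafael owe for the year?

€80896.51

13 April – 19 September 2003: 160 days at 3.65% → €4113000 × 3.65% × 160/365 = €65808.0000
20 September – 31 December 2003: 103 days at 1.3% → €4113000 × 1.3% × 103/365 = €15088.5123
Total = €80896.5123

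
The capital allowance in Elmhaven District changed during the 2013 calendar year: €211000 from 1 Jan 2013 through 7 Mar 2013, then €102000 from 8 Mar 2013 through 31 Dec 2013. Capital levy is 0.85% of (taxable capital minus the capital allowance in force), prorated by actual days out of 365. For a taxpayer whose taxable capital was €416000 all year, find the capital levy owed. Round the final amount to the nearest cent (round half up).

€2501.47

1 Jan – 7 Mar 2013: 66 days, exemption €211000 → (€416000 − €211000) × 0.85% × 66/365 = €315.0822
8 Mar – 31 Dec 2013: 299 days, exemption €102000 → (€416000 − €102000) × 0.85% × 299/365 = €2186.3863
Total = €2501.4685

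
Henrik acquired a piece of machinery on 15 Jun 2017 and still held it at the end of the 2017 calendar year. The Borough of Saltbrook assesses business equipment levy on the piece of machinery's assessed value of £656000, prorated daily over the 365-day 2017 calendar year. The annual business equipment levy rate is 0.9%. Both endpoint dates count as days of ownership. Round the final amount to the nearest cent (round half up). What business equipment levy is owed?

£3235.07

Days held (15 Jun – 31 Dec 2017): 200 out of 365
Tax = £656000 × 0.9% × 200/365 = £3235.0685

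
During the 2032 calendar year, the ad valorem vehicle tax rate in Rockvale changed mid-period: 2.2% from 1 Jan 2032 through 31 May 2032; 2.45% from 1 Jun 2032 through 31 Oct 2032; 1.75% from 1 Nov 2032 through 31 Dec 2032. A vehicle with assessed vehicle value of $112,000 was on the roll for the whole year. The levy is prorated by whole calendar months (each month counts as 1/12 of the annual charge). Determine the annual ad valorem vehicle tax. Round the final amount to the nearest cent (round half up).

$2,496.67

1 Jan – 31 May 2032: 5 months at 2.2% → $112,000 × 2.2% × 5/12 = $1,026.6667
1 Jun – 31 Oct 2032: 5 months at 2.45% → $112,000 × 2.45% × 5/12 = $1,143.3333
1 Nov – 31 Dec 2032: 2 months at 1.75% → $112,000 × 1.75% × 2/12 = $326.6667
Total = $2,496.6667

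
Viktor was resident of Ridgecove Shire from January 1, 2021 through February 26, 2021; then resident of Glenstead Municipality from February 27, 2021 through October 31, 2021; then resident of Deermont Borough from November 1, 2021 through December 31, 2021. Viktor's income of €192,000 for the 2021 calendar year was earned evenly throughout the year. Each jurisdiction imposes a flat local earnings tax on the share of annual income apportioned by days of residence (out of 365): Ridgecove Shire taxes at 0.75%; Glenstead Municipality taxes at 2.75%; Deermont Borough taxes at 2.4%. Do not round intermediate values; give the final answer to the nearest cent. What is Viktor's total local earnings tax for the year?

Ridgecove Shire, January 1 – February 26, 2021: 57 days → €192,000 × 0.75% × 57/365 = €224.8767
Glenstead Municipality, February 27 – October 31, 2021: 247 days → €192,000 × 2.75% × 247/365 = €3,573.0411
Deermont Borough, November 1 – December 31, 2021: 61 days → €192,000 × 2.4% × 61/365 = €770.1041
Total = €4,568.0219

€4,568.02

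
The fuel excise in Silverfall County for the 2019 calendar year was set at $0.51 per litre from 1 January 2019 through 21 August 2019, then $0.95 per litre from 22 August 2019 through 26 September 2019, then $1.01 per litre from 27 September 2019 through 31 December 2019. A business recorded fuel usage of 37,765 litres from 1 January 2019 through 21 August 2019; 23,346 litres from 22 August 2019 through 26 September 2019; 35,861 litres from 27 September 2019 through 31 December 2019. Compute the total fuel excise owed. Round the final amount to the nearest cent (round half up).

$77658.46

1 January – 21 August 2019: 37,765 litres at $0.51/litre → $19260.15
22 August – 26 September 2019: 23,346 litres at $0.95/litre → $22178.70
27 September – 31 December 2019: 35,861 litres at $1.01/litre → $36219.61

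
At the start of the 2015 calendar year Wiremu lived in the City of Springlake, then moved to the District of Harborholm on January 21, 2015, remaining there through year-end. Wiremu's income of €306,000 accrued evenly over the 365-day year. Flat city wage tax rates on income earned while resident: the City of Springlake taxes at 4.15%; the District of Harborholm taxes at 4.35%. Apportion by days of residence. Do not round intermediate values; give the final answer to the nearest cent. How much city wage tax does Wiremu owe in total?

The City of Springlake, January 1 – January 20, 2015: 20 days → €306,000 × 4.15% × 20/365 = €695.8356
The District of Harborholm, January 21 – December 31, 2015: 345 days → €306,000 × 4.35% × 345/365 = €12,581.6301
Total = €13,277.4658

€13,277.47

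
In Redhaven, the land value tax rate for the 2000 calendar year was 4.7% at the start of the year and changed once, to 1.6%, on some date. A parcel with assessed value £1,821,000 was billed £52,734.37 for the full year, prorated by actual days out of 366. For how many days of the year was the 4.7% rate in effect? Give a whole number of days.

Let d = days at the first rate; then 366 − d days at the second rate.
£1,821,000 × [4.7%·d + 1.6%·(366−d)] / 366 = £52,734.37
Solving gives d = 153, so the new rate took effect on 2 June 2000.

153 days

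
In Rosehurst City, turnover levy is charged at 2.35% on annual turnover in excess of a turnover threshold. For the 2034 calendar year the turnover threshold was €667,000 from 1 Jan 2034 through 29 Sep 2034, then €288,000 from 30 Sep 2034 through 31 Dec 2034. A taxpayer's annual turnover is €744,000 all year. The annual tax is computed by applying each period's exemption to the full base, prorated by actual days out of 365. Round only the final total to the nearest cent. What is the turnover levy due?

€4,078.83

1 Jan – 29 Sep 2034: 272 days, exemption €667,000 → (€744,000 − €667,000) × 2.35% × 272/365 = €1,348.4493
30 Sep – 31 Dec 2034: 93 days, exemption €288,000 → (€744,000 − €288,000) × 2.35% × 93/365 = €2,730.3781
Total = €4,078.8274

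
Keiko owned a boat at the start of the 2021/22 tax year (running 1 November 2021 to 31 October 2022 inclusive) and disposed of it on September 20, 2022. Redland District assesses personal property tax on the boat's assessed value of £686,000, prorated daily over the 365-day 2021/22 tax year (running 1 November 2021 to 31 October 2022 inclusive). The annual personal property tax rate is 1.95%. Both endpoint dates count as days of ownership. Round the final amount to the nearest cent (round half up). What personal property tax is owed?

Days held (November 1, 2021 – September 20, 2022): 324 out of 365
Tax = £686,000 × 1.95% × 324/365 = £11,874.3781

£11,874.38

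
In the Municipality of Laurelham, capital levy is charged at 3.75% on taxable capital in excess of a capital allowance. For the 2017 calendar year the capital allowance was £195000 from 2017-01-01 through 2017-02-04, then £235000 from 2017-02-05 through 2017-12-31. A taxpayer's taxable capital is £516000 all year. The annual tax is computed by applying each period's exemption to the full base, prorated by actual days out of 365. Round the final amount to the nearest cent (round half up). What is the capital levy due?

£10681.34

2017-01-01 to 2017-02-04: 35 days, exemption £195000 → (£516000 − £195000) × 3.75% × 35/365 = £1154.2808
2017-02-05 to 2017-12-31: 330 days, exemption £235000 → (£516000 − £235000) × 3.75% × 330/365 = £9527.0548
Total = £10681.3356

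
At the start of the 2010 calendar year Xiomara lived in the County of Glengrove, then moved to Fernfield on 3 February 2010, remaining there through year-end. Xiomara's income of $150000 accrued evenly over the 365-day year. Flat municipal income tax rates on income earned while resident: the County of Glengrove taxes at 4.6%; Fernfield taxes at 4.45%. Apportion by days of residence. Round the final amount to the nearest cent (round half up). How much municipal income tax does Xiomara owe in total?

$6695.34

The County of Glengrove, 1 January – 2 February 2010: 33 days → $150000 × 4.6% × 33/365 = $623.8356
Fernfield, 3 February – 31 December 2010: 332 days → $150000 × 4.45% × 332/365 = $6071.5068
Total = $6695.3425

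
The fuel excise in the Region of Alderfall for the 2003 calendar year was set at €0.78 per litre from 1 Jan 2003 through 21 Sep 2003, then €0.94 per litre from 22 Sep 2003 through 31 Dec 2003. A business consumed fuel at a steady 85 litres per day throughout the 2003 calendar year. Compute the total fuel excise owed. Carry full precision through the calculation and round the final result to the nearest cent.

1 Jan – 21 Sep 2003: 264 days × 85 litres/day = 22,440 litres at €0.78/litre → €17503.20
22 Sep – 31 Dec 2003: 101 days × 85 litres/day = 8,585 litres at €0.94/litre → €8069.90

€25573.10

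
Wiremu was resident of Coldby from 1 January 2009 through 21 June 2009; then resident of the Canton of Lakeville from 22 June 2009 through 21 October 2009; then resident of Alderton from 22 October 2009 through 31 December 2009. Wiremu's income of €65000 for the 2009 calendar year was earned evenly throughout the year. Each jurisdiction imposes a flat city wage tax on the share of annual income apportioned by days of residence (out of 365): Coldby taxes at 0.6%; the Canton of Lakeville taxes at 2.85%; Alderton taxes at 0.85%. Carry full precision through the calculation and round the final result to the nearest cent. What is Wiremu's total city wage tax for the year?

€910.45

Coldby, 1 January – 21 June 2009: 172 days → €65000 × 0.6% × 172/365 = €183.7808
The Canton of Lakeville, 22 June – 21 October 2009: 122 days → €65000 × 2.85% × 122/365 = €619.1918
Alderton, 22 October – 31 December 2009: 71 days → €65000 × 0.85% × 71/365 = €107.4726
Total = €910.4452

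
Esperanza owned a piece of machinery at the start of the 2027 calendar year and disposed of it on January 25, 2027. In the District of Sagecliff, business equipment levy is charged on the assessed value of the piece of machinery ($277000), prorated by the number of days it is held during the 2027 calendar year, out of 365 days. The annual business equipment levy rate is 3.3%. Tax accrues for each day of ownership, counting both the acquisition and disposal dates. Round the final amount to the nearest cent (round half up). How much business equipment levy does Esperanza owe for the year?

Days held (January 1 – January 25, 2027): 25 out of 365
Tax = $277000 × 3.3% × 25/365 = $626.0959

$626.10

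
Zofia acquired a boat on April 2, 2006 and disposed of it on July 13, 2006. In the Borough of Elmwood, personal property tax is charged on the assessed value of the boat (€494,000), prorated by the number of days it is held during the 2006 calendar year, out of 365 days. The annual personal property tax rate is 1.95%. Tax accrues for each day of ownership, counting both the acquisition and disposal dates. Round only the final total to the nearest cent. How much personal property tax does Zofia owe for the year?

€2,718.35

Days held (April 2 – July 13, 2006): 103 out of 365
Tax = €494,000 × 1.95% × 103/365 = €2,718.3534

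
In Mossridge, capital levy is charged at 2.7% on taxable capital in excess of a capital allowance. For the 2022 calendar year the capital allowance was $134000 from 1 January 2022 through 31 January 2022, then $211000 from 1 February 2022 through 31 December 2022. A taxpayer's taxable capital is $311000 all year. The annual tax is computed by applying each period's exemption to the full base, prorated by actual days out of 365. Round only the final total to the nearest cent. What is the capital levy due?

1 January – 31 January 2022: 31 days, exemption $134000 → ($311000 − $134000) × 2.7% × 31/365 = $405.8877
1 February – 31 December 2022: 334 days, exemption $211000 → ($311000 − $211000) × 2.7% × 334/365 = $2470.6849
Total = $2876.5726

$2876.57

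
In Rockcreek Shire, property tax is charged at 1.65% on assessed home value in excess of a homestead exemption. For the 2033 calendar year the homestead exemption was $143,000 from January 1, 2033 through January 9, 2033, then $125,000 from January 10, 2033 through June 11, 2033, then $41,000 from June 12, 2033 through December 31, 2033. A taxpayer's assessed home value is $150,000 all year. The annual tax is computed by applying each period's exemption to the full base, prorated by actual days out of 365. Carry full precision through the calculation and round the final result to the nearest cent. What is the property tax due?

$1,176.02

January 1 – January 9, 2033: 9 days, exemption $143,000 → ($150,000 − $143,000) × 1.65% × 9/365 = $2.8479
January 10 – June 11, 2033: 153 days, exemption $125,000 → ($150,000 − $125,000) × 1.65% × 153/365 = $172.9110
June 12 – December 31, 2033: 203 days, exemption $41,000 → ($150,000 − $41,000) × 1.65% × 203/365 = $1,000.2616
Total = $1,176.0205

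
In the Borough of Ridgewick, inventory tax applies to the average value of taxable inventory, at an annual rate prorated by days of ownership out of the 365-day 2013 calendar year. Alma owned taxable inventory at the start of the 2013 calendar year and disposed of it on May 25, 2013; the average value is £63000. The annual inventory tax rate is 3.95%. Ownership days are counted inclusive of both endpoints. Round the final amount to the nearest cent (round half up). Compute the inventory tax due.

£988.58

Days held (January 1 – May 25, 2013): 145 out of 365
Tax = £63000 × 3.95% × 145/365 = £988.5822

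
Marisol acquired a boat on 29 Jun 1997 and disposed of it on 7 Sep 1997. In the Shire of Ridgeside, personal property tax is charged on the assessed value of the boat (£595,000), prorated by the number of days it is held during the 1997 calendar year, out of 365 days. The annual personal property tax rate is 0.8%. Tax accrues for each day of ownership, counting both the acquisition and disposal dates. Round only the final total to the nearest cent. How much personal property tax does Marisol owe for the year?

Days held (29 Jun – 7 Sep 1997): 71 out of 365
Tax = £595,000 × 0.8% × 71/365 = £925.9178

£925.92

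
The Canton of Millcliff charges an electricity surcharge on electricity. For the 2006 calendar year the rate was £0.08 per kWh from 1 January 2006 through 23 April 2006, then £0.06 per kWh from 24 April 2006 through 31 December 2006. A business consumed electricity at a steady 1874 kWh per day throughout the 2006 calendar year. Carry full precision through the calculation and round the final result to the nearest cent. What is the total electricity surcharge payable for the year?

£45,275.84

1 January – 23 April 2006: 113 days × 1874 kWh/day = 211,762 kWh at £0.08/kWh → £16,940.96
24 April – 31 December 2006: 252 days × 1874 kWh/day = 472,248 kWh at £0.06/kWh → £28,334.88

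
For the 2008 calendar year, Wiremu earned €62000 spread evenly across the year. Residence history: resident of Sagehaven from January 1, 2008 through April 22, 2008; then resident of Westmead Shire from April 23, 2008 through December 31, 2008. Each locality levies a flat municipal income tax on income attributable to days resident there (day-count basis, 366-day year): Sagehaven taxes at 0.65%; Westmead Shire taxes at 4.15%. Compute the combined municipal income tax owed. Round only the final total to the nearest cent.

€1903.03

Sagehaven, January 1 – April 22, 2008: 113 days → €62000 × 0.65% × 113/366 = €124.4235
Westmead Shire, April 23 – December 31, 2008: 253 days → €62000 × 4.15% × 253/366 = €1778.6038
Total = €1903.0273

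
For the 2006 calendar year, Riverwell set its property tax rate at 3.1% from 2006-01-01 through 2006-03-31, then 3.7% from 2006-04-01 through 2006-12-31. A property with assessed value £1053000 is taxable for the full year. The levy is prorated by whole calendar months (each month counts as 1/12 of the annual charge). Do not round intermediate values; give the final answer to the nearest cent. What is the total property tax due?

£37381.50

2006-01-01 to 2006-03-31: 3 months at 3.1% → £1053000 × 3.1% × 3/12 = £8160.7500
2006-04-01 to 2006-12-31: 9 months at 3.7% → £1053000 × 3.7% × 9/12 = £29220.7500
Total = £37381.5000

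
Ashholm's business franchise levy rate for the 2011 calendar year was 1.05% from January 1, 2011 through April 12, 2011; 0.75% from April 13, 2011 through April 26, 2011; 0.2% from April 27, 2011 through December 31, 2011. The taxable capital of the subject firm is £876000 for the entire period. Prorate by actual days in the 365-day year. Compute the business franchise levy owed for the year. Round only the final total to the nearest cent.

£4017.60

January 1 – April 12, 2011: 102 days at 1.05% → £876000 × 1.05% × 102/365 = £2570.4000
April 13 – April 26, 2011: 14 days at 0.75% → £876000 × 0.75% × 14/365 = £252.0000
April 27 – December 31, 2011: 249 days at 0.2% → £876000 × 0.2% × 249/365 = £1195.2000
Total = £4017.6000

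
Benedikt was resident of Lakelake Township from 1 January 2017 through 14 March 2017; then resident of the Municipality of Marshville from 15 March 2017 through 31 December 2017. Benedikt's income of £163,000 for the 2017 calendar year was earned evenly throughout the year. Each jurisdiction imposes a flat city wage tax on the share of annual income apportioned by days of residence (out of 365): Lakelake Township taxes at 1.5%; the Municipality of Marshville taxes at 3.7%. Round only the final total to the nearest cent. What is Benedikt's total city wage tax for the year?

£5,313.80

Lakelake Township, 1 January – 14 March 2017: 73 days → £163,000 × 1.5% × 73/365 = £489.0000
The Municipality of Marshville, 15 March – 31 December 2017: 292 days → £163,000 × 3.7% × 292/365 = £4,824.8000
Total = £5,313.8000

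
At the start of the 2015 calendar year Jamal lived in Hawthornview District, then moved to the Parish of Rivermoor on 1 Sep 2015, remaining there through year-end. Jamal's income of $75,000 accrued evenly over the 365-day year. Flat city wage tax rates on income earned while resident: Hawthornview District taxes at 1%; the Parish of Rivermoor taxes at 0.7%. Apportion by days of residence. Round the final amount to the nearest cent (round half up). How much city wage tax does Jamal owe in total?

$674.79

Hawthornview District, 1 Jan – 31 Aug 2015: 243 days → $75,000 × 1% × 243/365 = $499.3151
The Parish of Rivermoor, 1 Sep – 31 Dec 2015: 122 days → $75,000 × 0.7% × 122/365 = $175.4795
Total = $674.7945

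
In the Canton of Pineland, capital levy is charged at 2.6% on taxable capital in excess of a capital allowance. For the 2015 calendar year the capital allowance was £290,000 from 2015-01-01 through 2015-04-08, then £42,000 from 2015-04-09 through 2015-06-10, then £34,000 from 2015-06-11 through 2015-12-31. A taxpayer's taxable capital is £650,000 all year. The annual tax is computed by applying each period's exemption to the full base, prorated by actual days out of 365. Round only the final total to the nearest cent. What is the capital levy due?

£14,193.01

2015-01-01 to 2015-04-08: 98 days, exemption £290,000 → (£650,000 − £290,000) × 2.6% × 98/365 = £2,513.0959
2015-04-09 to 2015-06-10: 63 days, exemption £42,000 → (£650,000 − £42,000) × 2.6% × 63/365 = £2,728.5041
2015-06-11 to 2015-12-31: 204 days, exemption £34,000 → (£650,000 − £34,000) × 2.6% × 204/365 = £8,951.4082
Total = £14,193.0082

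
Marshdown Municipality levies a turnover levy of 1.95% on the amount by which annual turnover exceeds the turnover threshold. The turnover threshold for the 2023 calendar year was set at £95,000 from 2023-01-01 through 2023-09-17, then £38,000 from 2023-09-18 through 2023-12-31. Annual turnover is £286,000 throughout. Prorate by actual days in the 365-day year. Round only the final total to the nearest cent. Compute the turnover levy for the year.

£4,044.25

2023-01-01 to 2023-09-17: 260 days, exemption £95,000 → (£286,000 − £95,000) × 1.95% × 260/365 = £2,653.0685
2023-09-18 to 2023-12-31: 105 days, exemption £38,000 → (£286,000 − £38,000) × 1.95% × 105/365 = £1,391.1781
Total = £4,044.2466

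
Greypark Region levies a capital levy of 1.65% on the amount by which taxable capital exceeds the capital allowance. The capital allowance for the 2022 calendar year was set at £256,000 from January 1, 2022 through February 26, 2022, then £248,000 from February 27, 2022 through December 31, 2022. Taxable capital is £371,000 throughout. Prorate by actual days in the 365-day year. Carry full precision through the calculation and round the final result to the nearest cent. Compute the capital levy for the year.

£2,008.89

January 1 – February 26, 2022: 57 days, exemption £256,000 → (£371,000 − £256,000) × 1.65% × 57/365 = £296.3219
February 27 – December 31, 2022: 308 days, exemption £248,000 → (£371,000 − £248,000) × 1.65% × 308/365 = £1,712.5644
Total = £2,008.8863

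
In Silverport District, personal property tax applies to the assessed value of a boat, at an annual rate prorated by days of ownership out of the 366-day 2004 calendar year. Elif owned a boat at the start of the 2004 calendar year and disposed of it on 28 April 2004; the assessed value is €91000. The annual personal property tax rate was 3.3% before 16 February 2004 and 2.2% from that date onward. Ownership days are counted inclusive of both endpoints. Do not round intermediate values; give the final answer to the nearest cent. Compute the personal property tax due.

1 January – 15 February 2004: 46 days at 3.3% → €91000 × 3.3% × 46/366 = €377.4262
16 February – 28 April 2004: 73 days at 2.2% → €91000 × 2.2% × 73/366 = €399.3060
Total = €776.7322

€776.73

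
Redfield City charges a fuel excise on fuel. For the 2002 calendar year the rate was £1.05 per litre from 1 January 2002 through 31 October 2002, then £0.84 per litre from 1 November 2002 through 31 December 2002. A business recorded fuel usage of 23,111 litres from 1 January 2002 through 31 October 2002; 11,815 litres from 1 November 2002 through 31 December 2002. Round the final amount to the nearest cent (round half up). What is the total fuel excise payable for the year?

1 January – 31 October 2002: 23,111 litres at £1.05/litre → £24266.55
1 November – 31 December 2002: 11,815 litres at £0.84/litre → £9924.60

£34191.15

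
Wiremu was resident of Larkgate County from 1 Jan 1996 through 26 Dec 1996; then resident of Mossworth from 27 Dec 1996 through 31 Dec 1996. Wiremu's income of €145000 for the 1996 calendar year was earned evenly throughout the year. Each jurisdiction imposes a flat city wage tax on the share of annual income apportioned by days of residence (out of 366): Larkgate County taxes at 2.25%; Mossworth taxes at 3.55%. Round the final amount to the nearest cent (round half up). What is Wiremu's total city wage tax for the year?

Larkgate County, 1 Jan – 26 Dec 1996: 361 days → €145000 × 2.25% × 361/366 = €3217.9303
Mossworth, 27 Dec – 31 Dec 1996: 5 days → €145000 × 3.55% × 5/366 = €70.3210
Total = €3288.2514

€3288.25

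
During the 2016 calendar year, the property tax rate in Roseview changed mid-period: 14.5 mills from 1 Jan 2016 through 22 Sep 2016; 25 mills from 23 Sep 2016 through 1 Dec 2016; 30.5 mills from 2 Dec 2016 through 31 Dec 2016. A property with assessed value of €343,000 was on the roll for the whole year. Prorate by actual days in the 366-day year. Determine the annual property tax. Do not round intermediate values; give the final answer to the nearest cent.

€6,112.15

1 Jan – 22 Sep 2016: 266 days at 14.5 mills → €343,000 × 1.45% × 266/366 = €3,614.6202
23 Sep – 1 Dec 2016: 70 days at 25 mills → €343,000 × 2.5% × 70/366 = €1,640.0273
2 Dec – 31 Dec 2016: 30 days at 30.5 mills → €343,000 × 3.05% × 30/366 = €857.5000
Total = €6,112.1475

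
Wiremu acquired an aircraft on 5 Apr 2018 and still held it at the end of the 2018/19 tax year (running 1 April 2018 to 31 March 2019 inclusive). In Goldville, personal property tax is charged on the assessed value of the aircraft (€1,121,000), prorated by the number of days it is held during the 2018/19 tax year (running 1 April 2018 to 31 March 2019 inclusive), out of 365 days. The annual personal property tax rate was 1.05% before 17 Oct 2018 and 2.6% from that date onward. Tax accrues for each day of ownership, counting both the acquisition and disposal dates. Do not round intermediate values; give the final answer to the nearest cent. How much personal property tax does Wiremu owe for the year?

€19,543.79

5 Apr – 16 Oct 2018: 195 days at 1.05% → €1,121,000 × 1.05% × 195/365 = €6,288.3493
17 Oct 2018 – 31 Mar 2019: 166 days at 2.6% → €1,121,000 × 2.6% × 166/365 = €13,255.4411
Total = €19,543.7904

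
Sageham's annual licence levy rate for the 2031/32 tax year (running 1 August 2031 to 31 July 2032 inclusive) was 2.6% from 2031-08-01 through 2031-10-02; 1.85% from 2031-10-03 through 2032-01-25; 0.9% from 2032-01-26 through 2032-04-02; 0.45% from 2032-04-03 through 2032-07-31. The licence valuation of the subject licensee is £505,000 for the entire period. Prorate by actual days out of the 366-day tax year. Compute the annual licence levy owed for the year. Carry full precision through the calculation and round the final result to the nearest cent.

2031-08-01 to 2031-10-02: 63 days at 2.6% → £505,000 × 2.6% × 63/366 = £2,260.0820
2031-10-03 to 2032-01-25: 115 days at 1.85% → £505,000 × 1.85% × 115/366 = £2,935.4850
2032-01-26 to 2032-04-02: 68 days at 0.9% → £505,000 × 0.9% × 68/366 = £844.4262
2032-04-03 to 2032-07-31: 120 days at 0.45% → £505,000 × 0.45% × 120/366 = £745.0820
Total = £6,785.0751

£6,785.08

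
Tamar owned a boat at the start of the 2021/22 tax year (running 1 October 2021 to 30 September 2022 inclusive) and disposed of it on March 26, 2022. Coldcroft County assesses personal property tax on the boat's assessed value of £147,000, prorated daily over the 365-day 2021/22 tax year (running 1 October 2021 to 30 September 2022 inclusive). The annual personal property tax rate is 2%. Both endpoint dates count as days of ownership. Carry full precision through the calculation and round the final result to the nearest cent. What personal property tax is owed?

Days held (October 1, 2021 – March 26, 2022): 177 out of 365
Tax = £147,000 × 2% × 177/365 = £1,425.6986

£1,425.70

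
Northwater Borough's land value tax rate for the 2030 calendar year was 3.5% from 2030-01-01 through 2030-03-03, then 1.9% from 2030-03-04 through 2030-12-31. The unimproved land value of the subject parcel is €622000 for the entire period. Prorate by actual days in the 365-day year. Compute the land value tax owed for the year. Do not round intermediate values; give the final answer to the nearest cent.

€13508.48

2030-01-01 to 2030-03-03: 62 days at 3.5% → €622000 × 3.5% × 62/365 = €3697.9178
2030-03-04 to 2030-12-31: 303 days at 1.9% → €622000 × 1.9% × 303/365 = €9810.5589
Total = €13508.4767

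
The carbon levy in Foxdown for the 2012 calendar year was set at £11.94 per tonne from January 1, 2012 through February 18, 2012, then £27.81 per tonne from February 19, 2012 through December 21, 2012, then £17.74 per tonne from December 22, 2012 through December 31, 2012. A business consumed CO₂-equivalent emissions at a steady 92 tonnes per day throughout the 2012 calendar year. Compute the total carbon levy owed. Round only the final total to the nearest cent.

£855,611.96

January 1 – February 18, 2012: 49 days × 92 tonnes/day = 4,508 tonnes at £11.94/tonne → £53,825.52
February 19 – December 21, 2012: 307 days × 92 tonnes/day = 28,244 tonnes at £27.81/tonne → £785,465.64
December 22 – December 31, 2012: 10 days × 92 tonnes/day = 920 tonnes at £17.74/tonne → £16,320.80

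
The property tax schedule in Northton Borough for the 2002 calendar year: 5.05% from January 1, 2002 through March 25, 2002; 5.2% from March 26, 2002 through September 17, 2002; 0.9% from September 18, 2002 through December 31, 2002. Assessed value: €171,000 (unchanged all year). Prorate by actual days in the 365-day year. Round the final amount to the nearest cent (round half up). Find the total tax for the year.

€6,717.72

January 1 – March 25, 2002: 84 days at 5.05% → €171,000 × 5.05% × 84/365 = €1,987.3479
March 26 – September 17, 2002: 176 days at 5.2% → €171,000 × 5.2% × 176/365 = €4,287.6493
September 18 – December 31, 2002: 105 days at 0.9% → €171,000 × 0.9% × 105/365 = €442.7260
Total = €6,717.7233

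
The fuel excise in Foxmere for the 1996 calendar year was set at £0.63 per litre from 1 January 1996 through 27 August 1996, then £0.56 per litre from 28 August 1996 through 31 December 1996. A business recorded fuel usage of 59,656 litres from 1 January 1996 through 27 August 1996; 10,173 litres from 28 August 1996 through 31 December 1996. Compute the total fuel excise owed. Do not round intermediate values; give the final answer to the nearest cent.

£43280.16

1 January – 27 August 1996: 59,656 litres at £0.63/litre → £37583.28
28 August – 31 December 1996: 10,173 litres at £0.56/litre → £5696.88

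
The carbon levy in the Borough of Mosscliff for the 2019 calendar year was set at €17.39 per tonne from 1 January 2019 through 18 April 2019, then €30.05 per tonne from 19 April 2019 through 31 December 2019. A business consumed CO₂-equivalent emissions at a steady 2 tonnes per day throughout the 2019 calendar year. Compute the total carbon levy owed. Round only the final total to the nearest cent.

1 January – 18 April 2019: 108 days × 2 tonnes/day = 216 tonnes at €17.39/tonne → €3,756.24
19 April – 31 December 2019: 257 days × 2 tonnes/day = 514 tonnes at €30.05/tonne → €15,445.70

€19,201.94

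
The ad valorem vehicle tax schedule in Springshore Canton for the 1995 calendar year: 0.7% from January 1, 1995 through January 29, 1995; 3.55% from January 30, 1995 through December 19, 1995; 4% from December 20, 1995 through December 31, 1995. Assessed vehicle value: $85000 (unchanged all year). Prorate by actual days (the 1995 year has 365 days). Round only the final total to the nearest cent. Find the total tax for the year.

January 1 – January 29, 1995: 29 days at 0.7% → $85000 × 0.7% × 29/365 = $47.2740
January 30 – December 19, 1995: 324 days at 3.55% → $85000 × 3.55% × 324/365 = $2678.5479
December 20 – December 31, 1995: 12 days at 4% → $85000 × 4% × 12/365 = $111.7808
Total = $2837.6027

$2837.60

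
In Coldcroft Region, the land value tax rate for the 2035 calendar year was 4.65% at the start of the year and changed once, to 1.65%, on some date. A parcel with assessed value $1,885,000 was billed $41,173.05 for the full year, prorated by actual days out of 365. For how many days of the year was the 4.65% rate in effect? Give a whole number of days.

Let d = days at the first rate; then 365 − d days at the second rate.
$1,885,000 × [4.65%·d + 1.65%·(365−d)] / 365 = $41,173.05
Solving gives d = 65, so the new rate took effect on 7 March 2035.

65 days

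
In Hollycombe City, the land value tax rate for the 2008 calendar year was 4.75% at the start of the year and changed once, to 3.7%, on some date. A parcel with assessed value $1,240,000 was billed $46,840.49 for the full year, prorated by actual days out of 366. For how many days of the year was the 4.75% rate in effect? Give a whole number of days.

27 days

Let d = days at the first rate; then 366 − d days at the second rate.
$1,240,000 × [4.75%·d + 3.7%·(366−d)] / 366 = $46,840.49
Solving gives d = 27, so the new rate took effect on January 28, 2008.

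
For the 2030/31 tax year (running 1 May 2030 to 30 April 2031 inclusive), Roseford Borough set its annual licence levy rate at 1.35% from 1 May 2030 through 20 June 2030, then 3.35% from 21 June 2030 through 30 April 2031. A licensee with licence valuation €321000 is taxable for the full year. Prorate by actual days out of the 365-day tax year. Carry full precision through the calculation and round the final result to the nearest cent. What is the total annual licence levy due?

1 May – 20 June 2030: 51 days at 1.35% → €321000 × 1.35% × 51/365 = €605.5027
21 June 2030 – 30 April 2031: 314 days at 3.35% → €321000 × 3.35% × 314/365 = €9250.9562
Total = €9856.4589

€9856.46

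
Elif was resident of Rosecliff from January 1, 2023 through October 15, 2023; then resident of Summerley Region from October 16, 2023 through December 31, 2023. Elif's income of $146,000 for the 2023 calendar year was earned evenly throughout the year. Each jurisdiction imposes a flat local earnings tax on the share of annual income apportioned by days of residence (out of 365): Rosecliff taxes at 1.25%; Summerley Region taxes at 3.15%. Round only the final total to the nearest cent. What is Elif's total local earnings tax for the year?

$2,410.20

Rosecliff, January 1 – October 15, 2023: 288 days → $146,000 × 1.25% × 288/365 = $1,440.0000
Summerley Region, October 16 – December 31, 2023: 77 days → $146,000 × 3.15% × 77/365 = $970.2000
Total = $2,410.2000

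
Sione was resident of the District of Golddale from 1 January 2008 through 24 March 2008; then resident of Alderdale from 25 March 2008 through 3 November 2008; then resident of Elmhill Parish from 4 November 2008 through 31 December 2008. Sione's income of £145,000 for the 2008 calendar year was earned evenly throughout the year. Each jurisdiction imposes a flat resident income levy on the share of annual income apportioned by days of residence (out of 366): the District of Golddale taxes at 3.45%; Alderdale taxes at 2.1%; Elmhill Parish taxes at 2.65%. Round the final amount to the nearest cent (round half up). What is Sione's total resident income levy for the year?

The District of Golddale, 1 January – 24 March 2008: 84 days → £145,000 × 3.45% × 84/366 = £1,148.1148
Alderdale, 25 March – 3 November 2008: 224 days → £145,000 × 2.1% × 224/366 = £1,863.6066
Elmhill Parish, 4 November – 31 December 2008: 58 days → £145,000 × 2.65% × 58/366 = £608.9208
Total = £3,620.6421

£3,620.64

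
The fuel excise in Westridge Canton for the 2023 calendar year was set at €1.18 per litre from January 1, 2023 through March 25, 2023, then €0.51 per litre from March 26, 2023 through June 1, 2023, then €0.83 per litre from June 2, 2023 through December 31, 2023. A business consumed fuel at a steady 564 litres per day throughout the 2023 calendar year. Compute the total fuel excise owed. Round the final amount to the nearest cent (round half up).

€175,172.76

January 1 – March 25, 2023: 84 days × 564 litres/day = 47,376 litres at €1.18/litre → €55,903.68
March 26 – June 1, 2023: 68 days × 564 litres/day = 38,352 litres at €0.51/litre → €19,559.52
June 2 – December 31, 2023: 213 days × 564 litres/day = 120,132 litres at €0.83/litre → €99,709.56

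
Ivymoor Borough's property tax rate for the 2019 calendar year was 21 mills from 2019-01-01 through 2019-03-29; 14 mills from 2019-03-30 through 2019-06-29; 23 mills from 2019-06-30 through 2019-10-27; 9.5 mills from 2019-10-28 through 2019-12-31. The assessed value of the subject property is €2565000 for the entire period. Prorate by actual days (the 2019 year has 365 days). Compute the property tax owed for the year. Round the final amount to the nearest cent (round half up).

€45772.95

2019-01-01 to 2019-03-29: 88 days at 21 mills → €2565000 × 2.1% × 88/365 = €12986.6301
2019-03-30 to 2019-06-29: 92 days at 14 mills → €2565000 × 1.4% × 92/365 = €9051.2877
2019-06-30 to 2019-10-27: 120 days at 23 mills → €2565000 × 2.3% × 120/365 = €19395.6164
2019-10-28 to 2019-12-31: 65 days at 9.5 mills → €2565000 × 0.95% × 65/365 = €4339.4178
Total = €45772.9521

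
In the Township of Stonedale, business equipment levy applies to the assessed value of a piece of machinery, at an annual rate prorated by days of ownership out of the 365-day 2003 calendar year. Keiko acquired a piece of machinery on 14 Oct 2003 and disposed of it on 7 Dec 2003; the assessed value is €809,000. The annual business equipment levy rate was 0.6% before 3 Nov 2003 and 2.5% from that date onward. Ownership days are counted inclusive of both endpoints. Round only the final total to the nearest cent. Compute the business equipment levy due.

14 Oct – 2 Nov 2003: 20 days at 0.6% → €809,000 × 0.6% × 20/365 = €265.9726
3 Nov – 7 Dec 2003: 35 days at 2.5% → €809,000 × 2.5% × 35/365 = €1,939.3836
Total = €2,205.3562

€2,205.36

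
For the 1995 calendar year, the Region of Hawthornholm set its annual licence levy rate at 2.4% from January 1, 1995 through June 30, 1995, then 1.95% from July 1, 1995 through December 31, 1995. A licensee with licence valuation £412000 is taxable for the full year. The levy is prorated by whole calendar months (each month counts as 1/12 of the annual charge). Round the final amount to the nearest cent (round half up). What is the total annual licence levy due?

January 1 – June 30, 1995: 6 months at 2.4% → £412000 × 2.4% × 6/12 = £4944.0000
July 1 – December 31, 1995: 6 months at 1.95% → £412000 × 1.95% × 6/12 = £4017.0000
Total = £8961.0000

£8961.00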